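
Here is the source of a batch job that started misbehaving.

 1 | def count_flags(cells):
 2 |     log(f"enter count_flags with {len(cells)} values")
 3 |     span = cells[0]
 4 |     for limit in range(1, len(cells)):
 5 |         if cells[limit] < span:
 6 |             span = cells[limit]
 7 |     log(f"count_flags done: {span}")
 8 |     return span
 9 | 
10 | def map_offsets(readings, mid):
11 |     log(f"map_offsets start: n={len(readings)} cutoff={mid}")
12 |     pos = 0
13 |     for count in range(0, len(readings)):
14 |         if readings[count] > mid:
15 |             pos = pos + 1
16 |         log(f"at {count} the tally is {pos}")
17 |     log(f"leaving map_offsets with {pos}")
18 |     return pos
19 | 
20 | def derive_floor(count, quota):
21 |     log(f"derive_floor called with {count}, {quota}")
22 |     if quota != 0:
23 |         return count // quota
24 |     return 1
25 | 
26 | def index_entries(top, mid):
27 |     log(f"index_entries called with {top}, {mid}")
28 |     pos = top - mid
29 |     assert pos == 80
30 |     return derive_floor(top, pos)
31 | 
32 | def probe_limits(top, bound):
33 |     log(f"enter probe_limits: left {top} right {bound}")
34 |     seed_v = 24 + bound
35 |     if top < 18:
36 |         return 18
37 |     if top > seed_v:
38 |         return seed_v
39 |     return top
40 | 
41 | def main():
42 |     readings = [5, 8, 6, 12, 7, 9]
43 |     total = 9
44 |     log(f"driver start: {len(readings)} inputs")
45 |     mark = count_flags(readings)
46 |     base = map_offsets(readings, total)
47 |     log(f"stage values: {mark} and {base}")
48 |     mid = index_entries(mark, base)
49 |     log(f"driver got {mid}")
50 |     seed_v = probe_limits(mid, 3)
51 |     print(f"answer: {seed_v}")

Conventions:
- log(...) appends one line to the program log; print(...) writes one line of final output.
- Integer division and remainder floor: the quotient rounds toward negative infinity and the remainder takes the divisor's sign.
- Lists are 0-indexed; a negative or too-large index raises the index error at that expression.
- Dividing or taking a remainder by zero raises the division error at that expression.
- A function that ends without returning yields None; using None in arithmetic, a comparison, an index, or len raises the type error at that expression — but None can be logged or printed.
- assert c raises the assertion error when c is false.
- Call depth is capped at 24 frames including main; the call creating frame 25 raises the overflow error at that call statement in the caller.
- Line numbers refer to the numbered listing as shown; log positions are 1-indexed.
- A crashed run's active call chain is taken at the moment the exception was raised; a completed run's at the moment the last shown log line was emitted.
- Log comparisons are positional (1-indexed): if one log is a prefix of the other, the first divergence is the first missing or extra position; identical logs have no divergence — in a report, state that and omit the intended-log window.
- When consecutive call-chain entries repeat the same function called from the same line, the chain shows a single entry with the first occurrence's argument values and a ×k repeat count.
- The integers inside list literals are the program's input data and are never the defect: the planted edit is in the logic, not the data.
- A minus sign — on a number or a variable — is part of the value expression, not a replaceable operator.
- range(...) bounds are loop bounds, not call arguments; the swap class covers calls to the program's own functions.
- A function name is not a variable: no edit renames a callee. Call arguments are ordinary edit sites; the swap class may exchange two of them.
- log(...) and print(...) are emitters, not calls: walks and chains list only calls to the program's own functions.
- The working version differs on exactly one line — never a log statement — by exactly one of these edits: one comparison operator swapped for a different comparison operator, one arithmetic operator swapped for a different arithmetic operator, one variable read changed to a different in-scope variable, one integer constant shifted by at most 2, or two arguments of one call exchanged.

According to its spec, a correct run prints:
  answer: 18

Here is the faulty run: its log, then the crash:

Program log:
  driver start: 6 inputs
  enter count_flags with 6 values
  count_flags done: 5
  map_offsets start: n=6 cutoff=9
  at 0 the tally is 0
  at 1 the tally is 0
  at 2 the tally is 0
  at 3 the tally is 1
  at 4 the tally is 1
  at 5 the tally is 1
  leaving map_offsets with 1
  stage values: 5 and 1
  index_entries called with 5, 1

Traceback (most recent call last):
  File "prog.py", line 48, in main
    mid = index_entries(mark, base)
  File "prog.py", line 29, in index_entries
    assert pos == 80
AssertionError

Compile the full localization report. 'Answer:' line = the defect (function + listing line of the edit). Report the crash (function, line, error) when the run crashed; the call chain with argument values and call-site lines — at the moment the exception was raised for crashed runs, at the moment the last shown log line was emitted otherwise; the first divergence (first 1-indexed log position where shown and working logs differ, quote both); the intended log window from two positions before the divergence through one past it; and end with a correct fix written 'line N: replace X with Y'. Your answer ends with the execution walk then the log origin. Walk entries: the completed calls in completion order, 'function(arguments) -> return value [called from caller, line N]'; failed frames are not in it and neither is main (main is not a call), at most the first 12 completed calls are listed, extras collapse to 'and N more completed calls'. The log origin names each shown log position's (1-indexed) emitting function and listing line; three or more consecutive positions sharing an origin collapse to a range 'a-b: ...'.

Answer: the defect is in index_entries at line 29.
Key observation: After 13 matching log lines the faulty run goes silent, while the working version continues with 'derive_floor called with 5, 4'.
Crash: index_entries, line 29, AssertionError.
Call chain: main -> index_entries(5, 1) (called at line 48).
First divergence: position 14 — after 13 matching lines the faulty run goes silent; intended next line 'derive_floor called with 5, 4'.
Intended log window:
  12: stage values: 5 and 1
  13: index_entries called with 5, 1
  14: derive_floor called with 5, 4
  15: driver got 1
Execution walk:
  count_flags([5, 8, 6, 12, 7, 9]) -> 5  [called from main, line 45]
  map_offsets([5, 8, 6, 12, 7, 9], 9) -> 1  [called from main, line 46]
Log line origins:
  1: logged in main at line 44
  2: logged in count_flags at line 2
  3: logged in count_flags at line 7
  4: logged in map_offsets at line 11
  5-10: logged in map_offsets at line 16
  11: logged in map_offsets at line 17
  12: logged in main at line 47
  13: logged in index_entries at line 27
A correct fix: line 29: replace `==` with `<=`.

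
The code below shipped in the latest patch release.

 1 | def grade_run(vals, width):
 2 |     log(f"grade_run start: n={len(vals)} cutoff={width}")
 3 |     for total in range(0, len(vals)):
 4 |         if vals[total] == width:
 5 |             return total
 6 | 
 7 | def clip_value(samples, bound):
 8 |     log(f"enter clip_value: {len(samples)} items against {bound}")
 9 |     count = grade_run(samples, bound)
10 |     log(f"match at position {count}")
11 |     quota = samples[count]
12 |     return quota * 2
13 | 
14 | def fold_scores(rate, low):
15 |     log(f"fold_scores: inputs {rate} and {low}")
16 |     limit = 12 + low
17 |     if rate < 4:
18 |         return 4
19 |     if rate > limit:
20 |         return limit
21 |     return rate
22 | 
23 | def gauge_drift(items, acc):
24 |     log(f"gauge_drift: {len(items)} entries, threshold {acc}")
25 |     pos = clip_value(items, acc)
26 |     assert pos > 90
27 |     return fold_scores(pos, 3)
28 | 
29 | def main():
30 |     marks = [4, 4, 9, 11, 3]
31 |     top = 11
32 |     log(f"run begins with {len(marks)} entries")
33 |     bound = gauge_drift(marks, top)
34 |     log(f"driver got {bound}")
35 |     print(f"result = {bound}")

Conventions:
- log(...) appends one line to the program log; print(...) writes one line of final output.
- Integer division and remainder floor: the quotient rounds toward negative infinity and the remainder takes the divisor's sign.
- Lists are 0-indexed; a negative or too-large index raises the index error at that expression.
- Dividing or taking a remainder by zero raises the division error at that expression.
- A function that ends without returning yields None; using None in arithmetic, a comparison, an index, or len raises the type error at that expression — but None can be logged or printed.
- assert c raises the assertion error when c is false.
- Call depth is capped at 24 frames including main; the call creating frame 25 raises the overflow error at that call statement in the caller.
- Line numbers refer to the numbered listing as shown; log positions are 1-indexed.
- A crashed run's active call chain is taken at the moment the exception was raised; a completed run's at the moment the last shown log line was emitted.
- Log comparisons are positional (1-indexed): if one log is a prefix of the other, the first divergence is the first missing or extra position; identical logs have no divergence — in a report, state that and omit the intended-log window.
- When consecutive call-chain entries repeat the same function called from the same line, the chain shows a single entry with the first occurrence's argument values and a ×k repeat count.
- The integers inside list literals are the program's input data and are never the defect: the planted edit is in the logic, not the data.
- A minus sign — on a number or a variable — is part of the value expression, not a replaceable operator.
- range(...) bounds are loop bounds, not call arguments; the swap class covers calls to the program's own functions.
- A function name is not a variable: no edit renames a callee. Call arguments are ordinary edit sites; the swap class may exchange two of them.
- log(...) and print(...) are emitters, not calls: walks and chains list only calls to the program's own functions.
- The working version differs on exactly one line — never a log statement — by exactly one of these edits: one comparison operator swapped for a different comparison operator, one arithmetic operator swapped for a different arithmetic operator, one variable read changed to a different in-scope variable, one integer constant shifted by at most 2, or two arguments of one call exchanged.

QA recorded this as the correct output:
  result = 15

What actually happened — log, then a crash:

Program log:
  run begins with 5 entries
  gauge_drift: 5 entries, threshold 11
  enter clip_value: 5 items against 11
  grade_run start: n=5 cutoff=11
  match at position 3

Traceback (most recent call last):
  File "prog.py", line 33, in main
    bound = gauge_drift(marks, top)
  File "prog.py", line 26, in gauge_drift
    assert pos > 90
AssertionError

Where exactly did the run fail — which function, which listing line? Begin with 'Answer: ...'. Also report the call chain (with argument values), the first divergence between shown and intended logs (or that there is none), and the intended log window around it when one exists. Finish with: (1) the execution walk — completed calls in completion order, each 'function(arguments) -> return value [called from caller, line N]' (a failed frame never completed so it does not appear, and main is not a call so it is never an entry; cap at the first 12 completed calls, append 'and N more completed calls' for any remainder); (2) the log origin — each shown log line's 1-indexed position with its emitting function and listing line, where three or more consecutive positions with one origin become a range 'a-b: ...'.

Answer: the error was raised in gauge_drift, line 26.
Key observation: Only 5 log lines were emitted before the run died; the intended continuation was 'fold_scores: inputs 22 and 3'.
Call chain: main -> gauge_drift([4, 4, 9, 11, 3], 11) (called at line 33).
First divergence: position 6 — the faulty run's log ends after 5 lines; the working version continues with 'fold_scores: inputs 22 and 3'.
Intended log window:
  4: grade_run start: n=5 cutoff=11
  5: match at position 3
  6: fold_scores: inputs 22 and 3
  7: driver got 15
Execution walk:
  grade_run([4, 4, 9, 11, 3], 11) -> 3  [called from clip_value, line 9]
  clip_value([4, 4, 9, 11, 3], 11) -> 22  [called from gauge_drift, line 25]
Origin of each log line:
  1: from main, line 32
  2: from gauge_drift, line 24
  3: from clip_value, line 8
  4: from grade_run, line 2
  5: from clip_value, line 10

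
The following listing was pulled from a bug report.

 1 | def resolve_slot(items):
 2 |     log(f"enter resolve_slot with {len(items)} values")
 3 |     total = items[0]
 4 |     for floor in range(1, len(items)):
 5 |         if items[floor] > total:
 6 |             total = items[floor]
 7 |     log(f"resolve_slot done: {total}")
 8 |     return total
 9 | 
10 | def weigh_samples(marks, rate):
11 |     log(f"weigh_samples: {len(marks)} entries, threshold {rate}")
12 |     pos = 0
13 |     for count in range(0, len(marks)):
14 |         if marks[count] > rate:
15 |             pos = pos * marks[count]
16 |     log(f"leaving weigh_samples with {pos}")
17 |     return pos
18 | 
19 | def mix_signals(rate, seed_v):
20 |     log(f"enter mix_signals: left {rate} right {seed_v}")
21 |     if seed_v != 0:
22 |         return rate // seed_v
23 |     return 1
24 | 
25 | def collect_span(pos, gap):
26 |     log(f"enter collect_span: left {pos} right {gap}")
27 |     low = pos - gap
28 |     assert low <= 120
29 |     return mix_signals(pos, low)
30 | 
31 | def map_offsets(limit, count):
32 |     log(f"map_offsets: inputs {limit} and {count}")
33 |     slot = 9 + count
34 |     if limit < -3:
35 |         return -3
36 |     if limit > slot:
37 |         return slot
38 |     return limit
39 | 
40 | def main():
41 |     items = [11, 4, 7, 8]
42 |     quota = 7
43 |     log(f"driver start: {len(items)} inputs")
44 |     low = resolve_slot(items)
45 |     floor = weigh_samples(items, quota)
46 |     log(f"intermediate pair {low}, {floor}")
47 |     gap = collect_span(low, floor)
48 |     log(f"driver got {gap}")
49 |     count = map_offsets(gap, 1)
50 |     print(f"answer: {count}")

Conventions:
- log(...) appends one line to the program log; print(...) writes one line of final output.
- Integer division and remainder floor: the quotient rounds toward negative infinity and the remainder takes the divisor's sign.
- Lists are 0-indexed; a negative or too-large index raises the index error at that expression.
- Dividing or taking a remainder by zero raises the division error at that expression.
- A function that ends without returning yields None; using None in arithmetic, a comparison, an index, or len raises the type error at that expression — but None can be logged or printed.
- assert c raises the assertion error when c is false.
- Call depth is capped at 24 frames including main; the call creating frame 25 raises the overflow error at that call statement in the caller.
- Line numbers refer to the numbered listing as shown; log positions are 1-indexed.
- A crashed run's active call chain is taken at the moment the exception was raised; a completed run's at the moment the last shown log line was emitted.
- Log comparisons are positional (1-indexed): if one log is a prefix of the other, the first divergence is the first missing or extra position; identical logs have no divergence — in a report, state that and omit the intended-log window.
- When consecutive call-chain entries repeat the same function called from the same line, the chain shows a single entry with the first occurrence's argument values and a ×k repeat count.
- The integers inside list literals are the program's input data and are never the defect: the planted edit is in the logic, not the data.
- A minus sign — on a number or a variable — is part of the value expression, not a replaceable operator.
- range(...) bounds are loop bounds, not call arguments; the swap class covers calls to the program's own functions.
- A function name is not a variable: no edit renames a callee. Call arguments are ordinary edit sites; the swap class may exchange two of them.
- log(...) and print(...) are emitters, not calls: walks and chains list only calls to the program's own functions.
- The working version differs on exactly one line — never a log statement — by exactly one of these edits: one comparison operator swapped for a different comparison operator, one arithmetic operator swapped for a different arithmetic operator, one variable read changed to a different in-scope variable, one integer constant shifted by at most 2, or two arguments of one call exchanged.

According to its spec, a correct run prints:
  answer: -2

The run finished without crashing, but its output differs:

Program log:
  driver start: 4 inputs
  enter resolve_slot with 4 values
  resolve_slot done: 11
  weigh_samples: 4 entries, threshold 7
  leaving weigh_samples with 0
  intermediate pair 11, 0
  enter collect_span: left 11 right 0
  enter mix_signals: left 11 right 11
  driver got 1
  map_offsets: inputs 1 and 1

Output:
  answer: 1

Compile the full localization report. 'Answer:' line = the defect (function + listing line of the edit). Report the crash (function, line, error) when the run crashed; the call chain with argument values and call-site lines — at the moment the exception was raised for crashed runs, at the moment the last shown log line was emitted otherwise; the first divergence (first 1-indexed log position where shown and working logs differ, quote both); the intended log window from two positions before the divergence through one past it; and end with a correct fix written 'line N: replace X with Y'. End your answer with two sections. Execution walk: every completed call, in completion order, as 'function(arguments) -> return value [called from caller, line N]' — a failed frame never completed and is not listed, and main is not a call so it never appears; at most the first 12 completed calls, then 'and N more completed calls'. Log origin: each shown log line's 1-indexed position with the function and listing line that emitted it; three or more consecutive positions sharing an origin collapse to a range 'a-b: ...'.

Answer: the defect is in weigh_samples at line 15.
Key fact: Log line 5 is where behavior first shows: 'leaving weigh_samples with 0' appears instead of 'leaving weigh_samples with 19'.
Call chain: main -> map_offsets(1, 1) (called at line 49).
First divergence: at position 5 the run shows 'leaving weigh_samples with 0' where the working version logs 'leaving weigh_samples with 19'.
Intended log window:
  3: resolve_slot done: 11
  4: weigh_samples: 4 entries, threshold 7
  5: leaving weigh_samples with 19
  6: intermediate pair 11, 19
Execution walk:
  resolve_slot([11, 4, 7, 8]) -> 11  [called from main, line 44]
  weigh_samples([11, 4, 7, 8], 7) -> 0  [called from main, line 45]
  mix_signals(11, 11) -> 1  [called from collect_span, line 29]
  collect_span(11, 0) -> 1  [called from main, line 47]
  map_offsets(1, 1) -> 1  [called from main, line 49]
Log origins:
  1: from main, line 43
  2: from resolve_slot, line 2
  3: from resolve_slot, line 7
  4: from weigh_samples, line 11
  5: from weigh_samples, line 16
  6: from main, line 46
  7: from collect_span, line 26
  8: from mix_signals, line 20
  9: from main, line 48
  10: from map_offsets, line 32
A correct fix: line 15: replace `*` with `+`.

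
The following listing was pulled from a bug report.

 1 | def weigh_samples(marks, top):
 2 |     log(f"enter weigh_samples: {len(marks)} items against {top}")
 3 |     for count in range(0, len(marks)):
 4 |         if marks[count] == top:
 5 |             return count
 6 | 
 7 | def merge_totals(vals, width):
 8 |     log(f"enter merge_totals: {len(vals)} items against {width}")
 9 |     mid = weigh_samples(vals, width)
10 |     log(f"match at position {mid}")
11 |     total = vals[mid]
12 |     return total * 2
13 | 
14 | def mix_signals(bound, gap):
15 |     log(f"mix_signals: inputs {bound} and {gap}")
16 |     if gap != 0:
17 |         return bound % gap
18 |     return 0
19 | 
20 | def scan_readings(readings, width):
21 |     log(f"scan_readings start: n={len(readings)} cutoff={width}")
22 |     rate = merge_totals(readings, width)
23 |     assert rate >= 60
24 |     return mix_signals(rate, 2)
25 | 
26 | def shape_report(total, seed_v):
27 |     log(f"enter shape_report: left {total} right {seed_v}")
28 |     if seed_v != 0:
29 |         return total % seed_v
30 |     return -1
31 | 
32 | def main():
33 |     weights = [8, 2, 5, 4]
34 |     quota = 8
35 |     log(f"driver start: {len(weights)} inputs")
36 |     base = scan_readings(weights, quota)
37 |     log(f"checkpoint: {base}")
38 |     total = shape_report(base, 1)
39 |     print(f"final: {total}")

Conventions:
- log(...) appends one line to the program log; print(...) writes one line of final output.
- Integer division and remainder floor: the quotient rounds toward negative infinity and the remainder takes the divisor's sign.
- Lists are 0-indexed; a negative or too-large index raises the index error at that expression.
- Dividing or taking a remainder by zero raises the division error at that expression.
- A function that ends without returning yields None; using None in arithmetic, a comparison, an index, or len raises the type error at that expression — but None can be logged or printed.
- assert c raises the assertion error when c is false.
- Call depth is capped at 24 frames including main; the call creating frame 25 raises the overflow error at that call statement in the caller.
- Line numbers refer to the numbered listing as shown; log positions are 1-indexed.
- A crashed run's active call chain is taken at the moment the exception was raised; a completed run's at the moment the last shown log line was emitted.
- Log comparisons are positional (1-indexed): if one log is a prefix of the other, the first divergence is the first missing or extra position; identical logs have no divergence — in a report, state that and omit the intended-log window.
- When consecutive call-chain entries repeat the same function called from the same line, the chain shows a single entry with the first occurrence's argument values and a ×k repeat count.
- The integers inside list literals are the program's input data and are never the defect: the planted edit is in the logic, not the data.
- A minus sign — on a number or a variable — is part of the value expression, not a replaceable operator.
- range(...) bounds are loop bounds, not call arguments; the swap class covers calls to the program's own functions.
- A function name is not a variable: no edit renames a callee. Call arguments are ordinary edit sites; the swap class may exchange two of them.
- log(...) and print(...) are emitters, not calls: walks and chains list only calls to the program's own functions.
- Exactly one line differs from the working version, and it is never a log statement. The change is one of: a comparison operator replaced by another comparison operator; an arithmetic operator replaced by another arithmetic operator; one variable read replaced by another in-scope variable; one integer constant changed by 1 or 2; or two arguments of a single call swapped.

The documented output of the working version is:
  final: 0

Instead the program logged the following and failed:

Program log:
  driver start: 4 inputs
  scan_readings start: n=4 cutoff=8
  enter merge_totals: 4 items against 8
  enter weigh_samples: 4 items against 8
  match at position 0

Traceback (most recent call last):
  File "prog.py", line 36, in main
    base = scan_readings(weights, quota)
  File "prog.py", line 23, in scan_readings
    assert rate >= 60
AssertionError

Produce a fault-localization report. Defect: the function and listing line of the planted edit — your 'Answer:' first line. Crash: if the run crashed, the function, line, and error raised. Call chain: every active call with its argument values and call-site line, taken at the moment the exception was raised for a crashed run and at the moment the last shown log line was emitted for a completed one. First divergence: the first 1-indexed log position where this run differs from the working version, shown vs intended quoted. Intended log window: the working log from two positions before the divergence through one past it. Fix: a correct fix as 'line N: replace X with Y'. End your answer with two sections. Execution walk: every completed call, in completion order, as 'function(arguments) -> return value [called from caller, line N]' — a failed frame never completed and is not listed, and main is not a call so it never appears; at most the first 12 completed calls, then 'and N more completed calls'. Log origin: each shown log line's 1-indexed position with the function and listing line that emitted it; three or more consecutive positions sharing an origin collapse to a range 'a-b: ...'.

Answer: the defect is in scan_readings at line 23.
Key observation: A complete run would log 'mix_signals: inputs 16 and 2' next, but this one stopped at 5 lines.
Crash: scan_readings, line 23, AssertionError.
Call chain: main -> scan_readings([8, 2, 5, 4], 8) (called at line 36).
First divergence: position 6; the shown log stops at 5 lines while the working version next logs 'mix_signals: inputs 16 and 2'.
Intended log window:
  4: enter weigh_samples: 4 items against 8
  5: match at position 0
  6: mix_signals: inputs 16 and 2
  7: checkpoint: 0
Execution walk:
  weigh_samples([8, 2, 5, 4], 8) -> 0  [called from merge_totals, line 9]
  merge_totals([8, 2, 5, 4], 8) -> 16  [called from scan_readings, line 22]
Log line origins:
  1: from main, line 35
  2: from scan_readings, line 21
  3: from merge_totals, line 8
  4: from weigh_samples, line 2
  5: from merge_totals, line 10
A correct fix: line 23: replace `>=` with `<=`.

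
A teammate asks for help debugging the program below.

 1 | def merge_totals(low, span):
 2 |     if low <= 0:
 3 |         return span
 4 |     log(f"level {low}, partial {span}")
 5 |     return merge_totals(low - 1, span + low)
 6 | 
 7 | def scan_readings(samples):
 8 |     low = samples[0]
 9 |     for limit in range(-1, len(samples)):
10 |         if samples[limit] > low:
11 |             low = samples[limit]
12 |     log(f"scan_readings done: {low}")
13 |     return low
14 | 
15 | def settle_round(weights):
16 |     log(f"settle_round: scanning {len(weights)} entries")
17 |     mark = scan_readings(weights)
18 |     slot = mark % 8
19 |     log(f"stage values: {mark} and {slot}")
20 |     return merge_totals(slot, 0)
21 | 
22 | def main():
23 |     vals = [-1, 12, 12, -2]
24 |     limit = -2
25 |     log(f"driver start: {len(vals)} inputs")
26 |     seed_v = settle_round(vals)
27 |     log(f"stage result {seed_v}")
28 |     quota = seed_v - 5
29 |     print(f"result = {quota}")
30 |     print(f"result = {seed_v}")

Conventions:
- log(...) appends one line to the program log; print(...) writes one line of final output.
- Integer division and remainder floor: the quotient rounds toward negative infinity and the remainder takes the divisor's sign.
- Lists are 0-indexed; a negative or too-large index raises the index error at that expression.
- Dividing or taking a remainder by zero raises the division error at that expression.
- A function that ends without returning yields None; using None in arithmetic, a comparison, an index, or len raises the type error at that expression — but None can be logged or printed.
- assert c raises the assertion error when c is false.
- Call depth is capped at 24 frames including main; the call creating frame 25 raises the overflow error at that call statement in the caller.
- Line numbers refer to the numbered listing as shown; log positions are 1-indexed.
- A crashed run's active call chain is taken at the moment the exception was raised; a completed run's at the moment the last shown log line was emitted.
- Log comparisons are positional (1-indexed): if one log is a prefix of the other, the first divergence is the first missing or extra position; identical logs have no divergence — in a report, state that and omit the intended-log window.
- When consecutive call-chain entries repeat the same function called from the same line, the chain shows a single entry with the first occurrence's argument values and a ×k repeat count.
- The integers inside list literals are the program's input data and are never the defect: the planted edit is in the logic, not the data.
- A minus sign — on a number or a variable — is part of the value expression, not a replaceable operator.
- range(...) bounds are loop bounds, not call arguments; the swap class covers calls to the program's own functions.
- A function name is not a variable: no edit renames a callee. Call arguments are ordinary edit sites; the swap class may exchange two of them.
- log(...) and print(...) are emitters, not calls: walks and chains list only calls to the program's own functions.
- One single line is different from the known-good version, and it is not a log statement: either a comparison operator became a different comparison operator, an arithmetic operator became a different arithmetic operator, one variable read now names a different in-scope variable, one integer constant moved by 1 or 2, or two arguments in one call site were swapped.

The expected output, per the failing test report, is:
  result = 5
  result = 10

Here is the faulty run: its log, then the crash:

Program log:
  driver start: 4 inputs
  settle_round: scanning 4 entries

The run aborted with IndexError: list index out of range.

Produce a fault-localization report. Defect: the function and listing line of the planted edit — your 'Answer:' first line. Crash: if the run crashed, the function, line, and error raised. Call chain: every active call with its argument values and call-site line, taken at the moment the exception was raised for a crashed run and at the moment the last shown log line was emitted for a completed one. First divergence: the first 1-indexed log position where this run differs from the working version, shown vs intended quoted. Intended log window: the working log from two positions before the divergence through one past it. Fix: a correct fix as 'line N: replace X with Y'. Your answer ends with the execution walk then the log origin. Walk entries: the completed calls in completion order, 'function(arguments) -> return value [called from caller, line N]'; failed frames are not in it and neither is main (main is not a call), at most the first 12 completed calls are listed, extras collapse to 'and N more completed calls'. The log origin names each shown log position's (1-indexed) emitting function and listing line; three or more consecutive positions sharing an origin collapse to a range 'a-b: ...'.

Answer: the defect is in scan_readings at line 9.
The tell: The log ends early — 2 lines, where the working version next logs 'scan_readings done: 12'.
Crash: scan_readings, line 10, IndexError.
Call chain: main -> settle_round([-1, 12, 12, -2]) (called at line 26) -> scan_readings([-1, 12, 12, -2]) (called at line 17).
First divergence: position 3 (shown log ended at 2 lines; the working version continues: 'scan_readings done: 12').
Intended log window:
  1: driver start: 4 inputs
  2: settle_round: scanning 4 entries
  3: scan_readings done: 12
  4: stage values: 12 and 4
Execution walk:
  (no call completed)
Origin of each log line:
  1: logged in main at line 25
  2: logged in settle_round at line 16
A correct fix: line 9: replace `-1` with `1`.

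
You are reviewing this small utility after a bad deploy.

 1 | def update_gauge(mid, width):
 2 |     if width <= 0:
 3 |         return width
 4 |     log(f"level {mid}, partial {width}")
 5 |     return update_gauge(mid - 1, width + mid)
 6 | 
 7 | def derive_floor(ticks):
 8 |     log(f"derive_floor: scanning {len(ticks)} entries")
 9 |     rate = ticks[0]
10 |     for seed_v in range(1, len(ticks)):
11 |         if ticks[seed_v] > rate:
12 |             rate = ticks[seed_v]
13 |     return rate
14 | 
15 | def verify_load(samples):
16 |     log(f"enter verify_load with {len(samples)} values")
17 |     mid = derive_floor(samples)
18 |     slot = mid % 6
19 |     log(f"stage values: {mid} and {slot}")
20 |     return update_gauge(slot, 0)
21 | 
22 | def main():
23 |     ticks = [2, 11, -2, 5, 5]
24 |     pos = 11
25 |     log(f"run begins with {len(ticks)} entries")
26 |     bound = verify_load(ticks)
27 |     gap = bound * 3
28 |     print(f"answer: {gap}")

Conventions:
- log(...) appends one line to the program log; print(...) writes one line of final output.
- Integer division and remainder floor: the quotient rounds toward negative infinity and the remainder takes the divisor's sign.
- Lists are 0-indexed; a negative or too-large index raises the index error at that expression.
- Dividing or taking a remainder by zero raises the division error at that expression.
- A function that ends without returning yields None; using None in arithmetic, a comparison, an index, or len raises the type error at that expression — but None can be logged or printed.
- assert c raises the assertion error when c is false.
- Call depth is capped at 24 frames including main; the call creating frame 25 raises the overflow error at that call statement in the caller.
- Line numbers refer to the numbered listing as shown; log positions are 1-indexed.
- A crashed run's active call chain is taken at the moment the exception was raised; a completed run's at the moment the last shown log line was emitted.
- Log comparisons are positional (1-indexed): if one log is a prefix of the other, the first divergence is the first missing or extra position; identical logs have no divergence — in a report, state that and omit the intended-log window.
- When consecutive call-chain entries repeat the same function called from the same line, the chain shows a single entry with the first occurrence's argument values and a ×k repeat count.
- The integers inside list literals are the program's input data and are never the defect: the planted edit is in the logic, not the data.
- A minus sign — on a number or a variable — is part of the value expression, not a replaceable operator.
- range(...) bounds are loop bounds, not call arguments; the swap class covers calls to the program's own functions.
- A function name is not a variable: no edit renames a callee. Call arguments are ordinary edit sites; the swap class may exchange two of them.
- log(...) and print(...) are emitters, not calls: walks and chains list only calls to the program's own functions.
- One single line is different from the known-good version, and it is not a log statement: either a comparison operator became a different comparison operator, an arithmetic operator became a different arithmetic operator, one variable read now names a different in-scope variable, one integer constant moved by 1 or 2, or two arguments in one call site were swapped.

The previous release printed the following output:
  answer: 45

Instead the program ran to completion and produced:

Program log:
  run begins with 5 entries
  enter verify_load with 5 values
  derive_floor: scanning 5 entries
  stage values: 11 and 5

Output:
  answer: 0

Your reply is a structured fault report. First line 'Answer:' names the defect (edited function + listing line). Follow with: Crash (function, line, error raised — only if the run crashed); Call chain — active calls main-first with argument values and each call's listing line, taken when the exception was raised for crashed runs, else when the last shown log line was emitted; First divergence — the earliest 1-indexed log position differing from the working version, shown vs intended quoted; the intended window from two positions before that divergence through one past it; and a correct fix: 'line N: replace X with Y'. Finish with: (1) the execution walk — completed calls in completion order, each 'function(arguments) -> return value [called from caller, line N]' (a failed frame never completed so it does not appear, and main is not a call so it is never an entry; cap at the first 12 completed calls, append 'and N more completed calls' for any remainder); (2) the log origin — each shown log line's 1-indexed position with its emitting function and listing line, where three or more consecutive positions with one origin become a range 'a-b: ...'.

Answer: the defect is in update_gauge at line 2.
The tell: The shown log is a 4-line prefix of the intended one, whose next entry is 'level 5, partial 0'.
Call chain: main -> verify_load([2, 11, -2, 5, 5]) (called at line 26).
First divergence: position 5 (shown log ended at 4 lines; the working version continues: 'level 5, partial 0').
Intended log window:
  3: derive_floor: scanning 5 entries
  4: stage values: 11 and 5
  5: level 5, partial 0
  6: level 4, partial 5
Execution walk:
  derive_floor([2, 11, -2, 5, 5]) -> 11  [called from verify_load, line 17]
  update_gauge(5, 0) -> 0  [called from verify_load, line 20]
  verify_load([2, 11, -2, 5, 5]) -> 0  [called from main, line 26]
Origin of each log line:
  1: emitted by main (line 25)
  2: emitted by verify_load (line 16)
  3: emitted by derive_floor (line 8)
  4: emitted by verify_load (line 19)
A correct fix: line 2: replace `width` with `mid`.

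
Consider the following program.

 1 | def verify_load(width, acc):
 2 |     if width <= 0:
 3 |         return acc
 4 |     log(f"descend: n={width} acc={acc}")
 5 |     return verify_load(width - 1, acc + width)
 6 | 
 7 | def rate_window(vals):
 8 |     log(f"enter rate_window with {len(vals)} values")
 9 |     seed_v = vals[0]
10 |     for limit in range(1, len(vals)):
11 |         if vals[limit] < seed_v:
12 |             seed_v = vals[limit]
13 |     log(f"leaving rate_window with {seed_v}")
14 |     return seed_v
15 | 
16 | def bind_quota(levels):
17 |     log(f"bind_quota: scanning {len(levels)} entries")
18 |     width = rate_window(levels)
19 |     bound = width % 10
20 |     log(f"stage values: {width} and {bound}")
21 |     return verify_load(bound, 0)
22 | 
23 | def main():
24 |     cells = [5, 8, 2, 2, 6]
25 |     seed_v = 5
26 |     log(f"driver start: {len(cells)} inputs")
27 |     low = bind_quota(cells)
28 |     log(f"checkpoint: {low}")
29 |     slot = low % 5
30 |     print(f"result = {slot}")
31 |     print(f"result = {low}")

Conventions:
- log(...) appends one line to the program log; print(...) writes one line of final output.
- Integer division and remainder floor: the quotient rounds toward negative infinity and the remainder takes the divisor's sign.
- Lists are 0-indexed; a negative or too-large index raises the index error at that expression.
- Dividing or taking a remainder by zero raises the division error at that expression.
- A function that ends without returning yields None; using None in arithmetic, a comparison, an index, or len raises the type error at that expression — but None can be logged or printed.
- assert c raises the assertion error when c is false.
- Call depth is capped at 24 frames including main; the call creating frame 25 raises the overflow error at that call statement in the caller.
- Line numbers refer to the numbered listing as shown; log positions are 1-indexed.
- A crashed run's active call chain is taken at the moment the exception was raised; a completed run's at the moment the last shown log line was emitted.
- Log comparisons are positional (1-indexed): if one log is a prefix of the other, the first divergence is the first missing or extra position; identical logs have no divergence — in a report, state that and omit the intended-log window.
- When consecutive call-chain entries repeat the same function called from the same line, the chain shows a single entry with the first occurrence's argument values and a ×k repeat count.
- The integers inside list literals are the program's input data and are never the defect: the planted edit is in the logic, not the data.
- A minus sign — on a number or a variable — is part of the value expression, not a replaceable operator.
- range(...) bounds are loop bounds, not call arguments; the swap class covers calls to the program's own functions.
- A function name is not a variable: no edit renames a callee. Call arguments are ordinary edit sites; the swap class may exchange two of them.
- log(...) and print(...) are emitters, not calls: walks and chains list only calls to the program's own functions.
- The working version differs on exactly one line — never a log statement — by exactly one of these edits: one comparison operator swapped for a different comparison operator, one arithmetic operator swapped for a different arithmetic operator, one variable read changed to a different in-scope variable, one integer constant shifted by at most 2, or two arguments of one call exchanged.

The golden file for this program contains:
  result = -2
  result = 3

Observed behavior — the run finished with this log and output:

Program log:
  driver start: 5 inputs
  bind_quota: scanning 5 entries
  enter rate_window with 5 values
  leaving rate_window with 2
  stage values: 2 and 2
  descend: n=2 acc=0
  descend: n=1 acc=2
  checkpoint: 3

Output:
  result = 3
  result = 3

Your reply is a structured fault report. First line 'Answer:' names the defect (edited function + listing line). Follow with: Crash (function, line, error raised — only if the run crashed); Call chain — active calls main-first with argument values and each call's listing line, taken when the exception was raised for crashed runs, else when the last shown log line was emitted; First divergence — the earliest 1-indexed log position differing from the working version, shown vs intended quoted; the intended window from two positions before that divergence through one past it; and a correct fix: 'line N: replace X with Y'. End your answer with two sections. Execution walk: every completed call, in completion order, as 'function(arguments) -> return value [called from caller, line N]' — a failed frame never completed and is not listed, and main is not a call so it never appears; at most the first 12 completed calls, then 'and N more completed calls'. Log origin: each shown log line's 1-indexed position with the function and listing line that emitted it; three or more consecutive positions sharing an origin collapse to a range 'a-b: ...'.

Answer: the defect is in main at line 29.
Key observation: The logs agree in full; only the final output differs.
Call chain: main.
First divergence: none (the log streams are identical).
Execution walk:
  rate_window([5, 8, 2, 2, 6]) -> 2  [called from bind_quota, line 18]
  verify_load(0, 3) -> 3  [called from verify_load, line 5]
  verify_load(1, 2) -> 3  [called from verify_load, line 5]
  verify_load(2, 0) -> 3  [called from bind_quota, line 21]
  bind_quota([5, 8, 2, 2, 6]) -> 3  [called from main, line 27]
Log origin:
  1: logged in main at line 26
  2: logged in bind_quota at line 17
  3: logged in rate_window at line 8
  4: logged in rate_window at line 13
  5: logged in bind_quota at line 20
  6: logged in verify_load at line 4
  7: logged in verify_load at line 4
  8: logged in main at line 28
A correct fix: line 29: replace `%` with `-`.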